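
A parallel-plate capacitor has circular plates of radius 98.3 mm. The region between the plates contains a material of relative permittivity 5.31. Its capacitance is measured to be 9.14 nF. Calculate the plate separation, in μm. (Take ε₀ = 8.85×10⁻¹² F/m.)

A = π(98.3 mm)² = 3.04×10⁻² m².
d = κε₀A/C = 5.31 × 8.85×10⁻¹² × 3.04×10⁻² / 9.14×10⁻⁹ = 1.56×10⁻⁴ m.

156 μm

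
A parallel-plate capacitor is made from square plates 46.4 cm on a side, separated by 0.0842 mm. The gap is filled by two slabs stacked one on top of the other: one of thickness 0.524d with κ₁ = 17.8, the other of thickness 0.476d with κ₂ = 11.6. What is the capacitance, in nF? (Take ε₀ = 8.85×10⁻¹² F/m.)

A = (46.4 cm)² = 0.215 m².
Stacked slabs ⇒ two capacitors in series, each with the full plate area.
C₁ = κ₁ε₀A/d₁ = 17.8 × 8.85×10⁻¹² × 0.215 / 4.41×10⁻⁵ = 7.69×10⁻⁷ F.
C₂ = κ₂ε₀A/d₂ = 11.6 × 8.85×10⁻¹² × 0.215 / 4.01×10⁻⁵ = 5.51×10⁻⁷ F.
C = (1/C₁ + 1/C₂)⁻¹ = 3.21×10⁻⁷ F.

321 nF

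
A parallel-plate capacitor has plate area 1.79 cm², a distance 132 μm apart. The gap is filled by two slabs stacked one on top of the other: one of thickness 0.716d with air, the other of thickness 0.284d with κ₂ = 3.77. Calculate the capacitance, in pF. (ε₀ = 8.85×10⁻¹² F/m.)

C ≈ 15.2 pF

A = 1.79 cm² = 1.79×10⁻⁴ m².
Stacked slabs ⇒ two capacitors in series, each with the full plate area.
C₁ = κ₁ε₀A/d₁ = 1.00 × 8.85×10⁻¹² × 1.79×10⁻⁴ / 9.45×10⁻⁵ = 1.68×10⁻¹¹ F.
C₂ = κ₂ε₀A/d₂ = 3.77 × 8.85×10⁻¹² × 1.79×10⁻⁴ / 3.75×10⁻⁵ = 1.59×10⁻¹⁰ F.
C = (1/C₁ + 1/C₂)⁻¹ = 1.52×10⁻¹¹ F.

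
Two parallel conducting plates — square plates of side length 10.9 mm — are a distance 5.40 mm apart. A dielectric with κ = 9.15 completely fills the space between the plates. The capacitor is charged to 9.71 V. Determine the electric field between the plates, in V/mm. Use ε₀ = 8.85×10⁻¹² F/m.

E = V/d = 9.71 / 5.40×10⁻³ = 1.80×10³ V/m.

E ≈ 1.80 V/mm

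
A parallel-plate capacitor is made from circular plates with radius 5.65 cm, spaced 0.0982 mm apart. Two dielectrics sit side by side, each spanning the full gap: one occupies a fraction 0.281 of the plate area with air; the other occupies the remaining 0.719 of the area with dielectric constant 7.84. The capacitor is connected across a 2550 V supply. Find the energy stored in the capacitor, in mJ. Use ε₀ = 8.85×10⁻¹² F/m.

A = π(5.65 cm)² = 1.00×10⁻² m².
Side-by-side slabs ⇒ two capacitors in parallel, each spanning the full gap.
C₁ = κ₁ε₀A₁/d = 1.00 × 8.85×10⁻¹² × 2.82×10⁻³ / 9.82×10⁻⁵ = 2.54×10⁻¹⁰ F.
C₂ = κ₂ε₀A₂/d = 7.84 × 8.85×10⁻¹² × 7.21×10⁻³ / 9.82×10⁻⁵ = 5.09×10⁻⁹ F.
C = C₁ + C₂ = 5.35×10⁻⁹ F.
U = ½CV² = ½ × 5.35×10⁻⁹ × (2550)² = 1.74×10⁻² J.

U ≈ 17.4 mJ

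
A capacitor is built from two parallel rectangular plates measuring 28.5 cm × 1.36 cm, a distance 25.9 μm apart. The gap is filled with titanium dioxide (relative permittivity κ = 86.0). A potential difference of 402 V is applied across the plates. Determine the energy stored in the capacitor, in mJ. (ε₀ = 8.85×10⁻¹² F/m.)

9.20 mJ

A = 28.5 × 1.36 cm² = 3.88×10⁻³ m².
C = κε₀A/d = 86.0 × 8.85×10⁻¹² × 3.88×10⁻³ / 2.59×10⁻⁵ = 1.14×10⁻⁷ F.
U = ½CV² = ½ × 1.14×10⁻⁷ × (402)² = 9.20×10⁻³ J.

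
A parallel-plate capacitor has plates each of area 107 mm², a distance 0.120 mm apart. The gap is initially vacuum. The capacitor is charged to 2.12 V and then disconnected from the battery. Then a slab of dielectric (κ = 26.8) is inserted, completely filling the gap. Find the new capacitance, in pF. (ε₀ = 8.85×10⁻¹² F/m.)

C ≈ 211 pF

A = 107 mm² = 1.07×10⁻⁴ m².
Initially C₁ = ε₀A/d = 8.85×10⁻¹² × 1.07×10⁻⁴ / 1.20×10⁻⁴ = 7.89×10⁻¹² F.
C = κε₀A/d scales with κ, so C₂/C₁ = κ = 26.8.
C₂ = 26.8 × 7.89×10⁻¹² = 2.11×10⁻¹⁰ F.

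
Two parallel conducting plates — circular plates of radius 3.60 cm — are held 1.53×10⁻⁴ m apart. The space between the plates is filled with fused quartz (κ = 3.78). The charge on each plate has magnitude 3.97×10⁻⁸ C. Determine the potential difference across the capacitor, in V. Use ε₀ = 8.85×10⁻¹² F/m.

A = π(3.60 cm)² = 4.07×10⁻³ m².
C = κε₀A/d = 3.78 × 8.85×10⁻¹² × 4.07×10⁻³ / 1.53×10⁻⁴ = 8.90×10⁻¹⁰ F.
V = Q/C = 3.97×10⁻⁸ / 8.90×10⁻¹⁰ = 44.6 V.

V ≈ 44.6 V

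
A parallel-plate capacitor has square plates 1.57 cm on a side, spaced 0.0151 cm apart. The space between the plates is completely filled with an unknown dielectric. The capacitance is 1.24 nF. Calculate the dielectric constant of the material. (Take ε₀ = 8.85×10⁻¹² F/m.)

A = (1.57 cm)² = 2.46×10⁻⁴ m².
κ = Cd/(ε₀A) = 1.24×10⁻⁹ × 1.51×10⁻⁴ / (8.85×10⁻¹² × 2.46×10⁻⁴) = 85.8.

85.8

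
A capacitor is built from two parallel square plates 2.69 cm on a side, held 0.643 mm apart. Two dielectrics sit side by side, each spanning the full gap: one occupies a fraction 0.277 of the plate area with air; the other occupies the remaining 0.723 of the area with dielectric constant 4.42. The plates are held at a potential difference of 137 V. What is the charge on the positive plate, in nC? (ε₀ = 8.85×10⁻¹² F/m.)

A = (2.69 cm)² = 7.24×10⁻⁴ m².
Side-by-side slabs ⇒ two capacitors in parallel, each spanning the full gap.
C₁ = κ₁ε₀A₁/d = 1.00 × 8.85×10⁻¹² × 2.00×10⁻⁴ / 6.43×10⁻⁴ = 2.76×10⁻¹² F.
C₂ = κ₂ε₀A₂/d = 4.42 × 8.85×10⁻¹² × 5.23×10⁻⁴ / 6.43×10⁻⁴ = 3.18×10⁻¹¹ F.
C = C₁ + C₂ = 3.46×10⁻¹¹ F.
Q = CV = 3.46×10⁻¹¹ × 137 = 4.74×10⁻⁹ C.

Q ≈ 4.74 nC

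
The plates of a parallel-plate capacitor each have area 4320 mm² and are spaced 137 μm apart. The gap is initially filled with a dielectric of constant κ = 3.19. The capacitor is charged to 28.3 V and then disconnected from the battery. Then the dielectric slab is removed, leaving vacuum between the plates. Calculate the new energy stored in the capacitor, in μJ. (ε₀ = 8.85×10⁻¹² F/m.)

1.14 μJ

A = 4320 mm² = 4.32×10⁻³ m².
Initially C₁ = κε₀A/d = 3.19 × 8.85×10⁻¹² × 4.32×10⁻³ / 1.37×10⁻⁴ = 8.90×10⁻¹⁰ F.
U₁ = 3.56×10⁻⁷ J.
Isolated ⇒ Q is held fixed. C₂ = 0.313 C₁ and U = Q²/(2C), so U₂/U₁ = C₁/C₂ = 3.19.
U₂ = 3.19 × 3.56×10⁻⁷ = 1.14×10⁻⁶ J.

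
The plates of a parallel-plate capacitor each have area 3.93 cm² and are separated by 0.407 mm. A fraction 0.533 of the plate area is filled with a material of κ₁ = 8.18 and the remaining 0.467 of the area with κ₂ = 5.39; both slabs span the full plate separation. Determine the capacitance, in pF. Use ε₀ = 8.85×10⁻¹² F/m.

C ≈ 58.8 pF

A = 3.93 cm² = 3.93×10⁻⁴ m².
Side-by-side slabs ⇒ two capacitors in parallel, each spanning the full gap.
C₁ = κ₁ε₀A₁/d = 8.18 × 8.85×10⁻¹² × 2.09×10⁻⁴ / 4.07×10⁻⁴ = 3.73×10⁻¹¹ F.
C₂ = κ₂ε₀A₂/d = 5.39 × 8.85×10⁻¹² × 1.84×10⁻⁴ / 4.07×10⁻⁴ = 2.15×10⁻¹¹ F.
C = C₁ + C₂ = 5.88×10⁻¹¹ F.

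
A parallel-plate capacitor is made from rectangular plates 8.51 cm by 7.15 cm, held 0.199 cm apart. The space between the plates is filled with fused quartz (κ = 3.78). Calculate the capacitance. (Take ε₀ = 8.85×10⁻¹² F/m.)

A = 8.51 × 7.15 cm² = 6.08×10⁻³ m².
C = κε₀A/d = 3.78 × 8.85×10⁻¹² × 6.08×10⁻³ / 1.99×10⁻³ = 1.02×10⁻¹⁰ F.

C ≈ 102 pF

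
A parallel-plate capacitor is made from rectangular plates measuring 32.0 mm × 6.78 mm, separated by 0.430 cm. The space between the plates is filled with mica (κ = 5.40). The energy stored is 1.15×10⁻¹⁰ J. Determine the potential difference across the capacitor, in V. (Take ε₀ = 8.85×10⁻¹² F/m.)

A = 32.0 × 6.78 mm² = 2.17×10⁻⁴ m².
C = κε₀A/d = 5.40 × 8.85×10⁻¹² × 2.17×10⁻⁴ / 4.30×10⁻³ = 2.41×10⁻¹² F.
V = √(2U/C) = √(2 × 1.15×10⁻¹⁰ / 2.41×10⁻¹²) = 9.77 V.

V ≈ 9.77 V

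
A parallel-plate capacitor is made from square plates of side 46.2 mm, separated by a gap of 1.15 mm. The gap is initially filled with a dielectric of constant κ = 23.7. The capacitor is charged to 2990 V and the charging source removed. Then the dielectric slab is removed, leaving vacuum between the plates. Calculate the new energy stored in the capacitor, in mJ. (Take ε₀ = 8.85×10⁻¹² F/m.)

A = (46.2 mm)² = 2.13×10⁻³ m².
Initially C₁ = κε₀A/d = 23.7 × 8.85×10⁻¹² × 2.13×10⁻³ / 1.15×10⁻³ = 3.89×10⁻¹⁰ F.
U₁ = 1.74×10⁻³ J.
Isolated ⇒ Q is held fixed. C₂ = 0.0422 C₁ and U = Q²/(2C), so U₂/U₁ = C₁/C₂ = 23.7.
U₂ = 23.7 × 1.74×10⁻³ = 4.12×10⁻² J.

U ≈ 41.2 mJ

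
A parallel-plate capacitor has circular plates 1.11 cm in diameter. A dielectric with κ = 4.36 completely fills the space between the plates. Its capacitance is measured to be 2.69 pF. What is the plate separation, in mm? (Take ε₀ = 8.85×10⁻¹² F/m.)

1.39 mm

A = π(1.11/2 cm)² = 9.68×10⁻⁵ m².
d = κε₀A/C = 4.36 × 8.85×10⁻¹² × 9.68×10⁻⁵ / 2.69×10⁻¹² = 1.39×10⁻³ m.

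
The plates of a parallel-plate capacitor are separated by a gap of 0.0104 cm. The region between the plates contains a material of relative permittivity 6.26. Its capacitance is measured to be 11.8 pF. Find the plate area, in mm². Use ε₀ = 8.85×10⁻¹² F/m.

A = Cd/(κε₀) = 1.18×10⁻¹¹ × 1.04×10⁻⁴ / (6.26 × 8.85×10⁻¹²) = 2.22×10⁻⁵ m².

22.2 mm²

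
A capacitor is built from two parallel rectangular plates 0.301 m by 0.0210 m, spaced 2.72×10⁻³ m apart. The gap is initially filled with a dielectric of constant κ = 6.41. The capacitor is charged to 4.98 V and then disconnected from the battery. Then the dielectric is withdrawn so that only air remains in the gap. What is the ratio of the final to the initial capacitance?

0.156

C = κε₀A/d scales with κ, so C₂/C₁ = 1/κ = 1/6.41 = 0.156.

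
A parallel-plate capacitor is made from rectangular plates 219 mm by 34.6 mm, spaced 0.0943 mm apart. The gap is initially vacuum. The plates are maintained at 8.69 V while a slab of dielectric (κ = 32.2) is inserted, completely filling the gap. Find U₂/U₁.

U₂/U₁ ≈ 32.2

Battery connected ⇒ V is held fixed.
C₂ = 32.2 C₁ and U = ½CV², so U₂/U₁ = C₂/C₁ = 32.2.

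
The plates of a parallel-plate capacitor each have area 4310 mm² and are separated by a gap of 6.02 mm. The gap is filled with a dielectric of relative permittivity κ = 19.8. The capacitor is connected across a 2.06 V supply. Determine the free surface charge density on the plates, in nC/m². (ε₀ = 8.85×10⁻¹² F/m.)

A = 4310 mm² = 4.31×10⁻³ m².
C = κε₀A/d = 19.8 × 8.85×10⁻¹² × 4.31×10⁻³ / 6.02×10⁻³ = 1.25×10⁻¹⁰ F.
σ = Q/A = CV/A = 1.25×10⁻¹⁰ × 2.06 / 4.31×10⁻³ = 6.00×10⁻⁸ C/m².

σ ≈ 60.0 nC/m²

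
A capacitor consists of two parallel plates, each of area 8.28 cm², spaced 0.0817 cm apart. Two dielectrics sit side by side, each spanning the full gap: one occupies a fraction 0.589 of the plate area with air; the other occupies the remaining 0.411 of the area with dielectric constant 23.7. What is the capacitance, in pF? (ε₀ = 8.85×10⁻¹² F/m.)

A = 8.28 cm² = 8.28×10⁻⁴ m².
Side-by-side slabs ⇒ two capacitors in parallel, each spanning the full gap.
C₁ = κ₁ε₀A₁/d = 1.00 × 8.85×10⁻¹² × 4.88×10⁻⁴ / 8.17×10⁻⁴ = 5.28×10⁻¹² F.
C₂ = κ₂ε₀A₂/d = 23.7 × 8.85×10⁻¹² × 3.40×10⁻⁴ / 8.17×10⁻⁴ = 8.74×10⁻¹¹ F.
C = C₁ + C₂ = 9.26×10⁻¹¹ F.

C ≈ 92.6 pF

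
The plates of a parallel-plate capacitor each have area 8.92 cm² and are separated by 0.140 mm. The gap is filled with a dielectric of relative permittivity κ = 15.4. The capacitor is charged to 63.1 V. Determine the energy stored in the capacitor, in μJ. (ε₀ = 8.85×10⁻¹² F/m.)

A = 8.92 cm² = 8.92×10⁻⁴ m².
C = κε₀A/d = 15.4 × 8.85×10⁻¹² × 8.92×10⁻⁴ / 1.40×10⁻⁴ = 8.68×10⁻¹⁰ F.
U = ½CV² = ½ × 8.68×10⁻¹⁰ × (63.1)² = 1.73×10⁻⁶ J.

1.73 μJ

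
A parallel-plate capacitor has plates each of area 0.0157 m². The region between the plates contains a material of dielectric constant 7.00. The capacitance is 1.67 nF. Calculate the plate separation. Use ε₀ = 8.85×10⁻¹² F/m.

0.582 mm

d = κε₀A/C = 7.00 × 8.85×10⁻¹² × 1.57×10⁻² / 1.67×10⁻⁹ = 5.82×10⁻⁴ m.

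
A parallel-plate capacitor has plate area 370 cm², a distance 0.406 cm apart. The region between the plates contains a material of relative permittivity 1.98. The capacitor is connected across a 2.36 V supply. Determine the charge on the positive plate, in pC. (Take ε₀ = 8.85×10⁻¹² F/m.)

Q ≈ 377 pC

A = 370 cm² = 3.70×10⁻² m².
C = κε₀A/d = 1.98 × 8.85×10⁻¹² × 3.70×10⁻² / 4.06×10⁻³ = 1.60×10⁻¹⁰ F.
Q = CV = 1.60×10⁻¹⁰ × 2.36 = 3.77×10⁻¹⁰ C.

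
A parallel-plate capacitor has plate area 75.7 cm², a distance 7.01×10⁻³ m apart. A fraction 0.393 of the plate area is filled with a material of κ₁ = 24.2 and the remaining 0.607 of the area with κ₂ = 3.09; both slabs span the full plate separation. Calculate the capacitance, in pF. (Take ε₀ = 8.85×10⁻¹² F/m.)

109 pF

A = 75.7 cm² = 7.57×10⁻³ m².
Side-by-side slabs ⇒ two capacitors in parallel, each spanning the full gap.
C₁ = κ₁ε₀A₁/d = 24.2 × 8.85×10⁻¹² × 2.98×10⁻³ / 7.01×10⁻³ = 9.09×10⁻¹¹ F.
C₂ = κ₂ε₀A₂/d = 3.09 × 8.85×10⁻¹² × 4.59×10⁻³ / 7.01×10⁻³ = 1.79×10⁻¹¹ F.
C = C₁ + C₂ = 1.09×10⁻¹⁰ F.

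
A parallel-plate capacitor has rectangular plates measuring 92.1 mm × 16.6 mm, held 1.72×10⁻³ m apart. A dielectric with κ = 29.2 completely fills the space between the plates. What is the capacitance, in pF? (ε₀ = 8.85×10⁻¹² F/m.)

C ≈ 230 pF

A = 92.1 × 16.6 mm² = 1.53×10⁻³ m².
C = κε₀A/d = 29.2 × 8.85×10⁻¹² × 1.53×10⁻³ / 1.72×10⁻³ = 2.30×10⁻¹⁰ F.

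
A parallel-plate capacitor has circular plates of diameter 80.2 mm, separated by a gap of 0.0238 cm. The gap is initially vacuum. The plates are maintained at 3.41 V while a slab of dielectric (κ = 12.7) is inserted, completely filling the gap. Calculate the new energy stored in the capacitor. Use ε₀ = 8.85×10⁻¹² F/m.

A = π(80.2/2 mm)² = 5.05×10⁻³ m².
Initially C₁ = ε₀A/d = 8.85×10⁻¹² × 5.05×10⁻³ / 2.38×10⁻⁴ = 1.88×10⁻¹⁰ F.
U₁ = 1.09×10⁻⁹ J.
Battery connected ⇒ V is held fixed. C₂ = 12.7 C₁ and U = ½CV², so U₂/U₁ = C₂/C₁ = 12.7.
U₂ = 12.7 × 1.09×10⁻⁹ = 1.39×10⁻⁸ J.

13.9 nJ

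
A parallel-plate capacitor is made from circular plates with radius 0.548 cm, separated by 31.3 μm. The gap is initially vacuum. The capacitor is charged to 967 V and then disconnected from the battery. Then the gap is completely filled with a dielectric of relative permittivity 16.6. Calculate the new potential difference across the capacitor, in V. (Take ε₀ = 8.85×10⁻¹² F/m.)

V ≈ 58.3 V

A = π(0.548 cm)² = 9.43×10⁻⁵ m².
Initially C₁ = ε₀A/d = 8.85×10⁻¹² × 9.43×10⁻⁵ / 3.13×10⁻⁵ = 2.67×10⁻¹¹ F.
V₁ = 9.67×10² V.
Isolated ⇒ Q is held fixed. C₂ = 16.6 C₁ and V = Q/C, so V₂/V₁ = C₁/C₂ = 0.0602.
V₂ = 0.0602 × 9.67×10² = 58.3 V.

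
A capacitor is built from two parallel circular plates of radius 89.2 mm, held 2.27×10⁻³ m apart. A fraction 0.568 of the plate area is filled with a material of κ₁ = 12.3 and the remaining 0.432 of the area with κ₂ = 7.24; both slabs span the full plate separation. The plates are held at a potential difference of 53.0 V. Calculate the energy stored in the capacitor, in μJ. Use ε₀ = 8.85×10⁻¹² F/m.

U ≈ 1.38 μJ

A = π(89.2 mm)² = 2.50×10⁻² m².
Side-by-side slabs ⇒ two capacitors in parallel, each spanning the full gap.
C₁ = κ₁ε₀A₁/d = 12.3 × 8.85×10⁻¹² × 1.42×10⁻² / 2.27×10⁻³ = 6.81×10⁻¹⁰ F.
C₂ = κ₂ε₀A₂/d = 7.24 × 8.85×10⁻¹² × 1.08×10⁻² / 2.27×10⁻³ = 3.05×10⁻¹⁰ F.
C = C₁ + C₂ = 9.86×10⁻¹⁰ F.
U = ½CV² = ½ × 9.86×10⁻¹⁰ × (53.0)² = 1.38×10⁻⁶ J.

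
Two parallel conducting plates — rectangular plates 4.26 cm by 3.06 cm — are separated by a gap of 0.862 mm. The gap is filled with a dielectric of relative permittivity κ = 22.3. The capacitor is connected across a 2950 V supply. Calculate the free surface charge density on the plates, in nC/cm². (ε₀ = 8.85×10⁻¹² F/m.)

A = 4.26 × 3.06 cm² = 1.30×10⁻³ m².
C = κε₀A/d = 22.3 × 8.85×10⁻¹² × 1.30×10⁻³ / 8.62×10⁻⁴ = 2.98×10⁻¹⁰ F.
σ = Q/A = CV/A = 2.98×10⁻¹⁰ × 2950 / 1.30×10⁻³ = 6.75×10⁻⁴ C/m².

67.5 nC/cm²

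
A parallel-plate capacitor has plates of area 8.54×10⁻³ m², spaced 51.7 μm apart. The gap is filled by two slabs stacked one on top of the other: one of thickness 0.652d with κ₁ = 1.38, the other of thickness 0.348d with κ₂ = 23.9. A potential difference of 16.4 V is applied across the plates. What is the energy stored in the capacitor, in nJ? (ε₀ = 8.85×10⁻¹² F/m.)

Stacked slabs ⇒ two capacitors in series, each with the full plate area.
C₁ = κ₁ε₀A/d₁ = 1.38 × 8.85×10⁻¹² × 8.54×10⁻³ / 3.37×10⁻⁵ = 3.09×10⁻⁹ F.
C₂ = κ₂ε₀A/d₂ = 23.9 × 8.85×10⁻¹² × 8.54×10⁻³ / 1.80×10⁻⁵ = 1.00×10⁻⁷ F.
C = (1/C₁ + 1/C₂)⁻¹ = 3.00×10⁻⁹ F.
U = ½CV² = ½ × 3.00×10⁻⁹ × (16.4)² = 4.04×10⁻⁷ J.

U ≈ 404 nJ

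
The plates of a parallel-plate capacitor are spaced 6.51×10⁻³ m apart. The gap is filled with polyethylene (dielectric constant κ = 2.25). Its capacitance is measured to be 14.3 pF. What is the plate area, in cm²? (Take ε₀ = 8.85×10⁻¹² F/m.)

A ≈ 46.8 cm²

A = Cd/(κε₀) = 1.43×10⁻¹¹ × 6.51×10⁻³ / (2.25 × 8.85×10⁻¹²) = 4.68×10⁻³ m².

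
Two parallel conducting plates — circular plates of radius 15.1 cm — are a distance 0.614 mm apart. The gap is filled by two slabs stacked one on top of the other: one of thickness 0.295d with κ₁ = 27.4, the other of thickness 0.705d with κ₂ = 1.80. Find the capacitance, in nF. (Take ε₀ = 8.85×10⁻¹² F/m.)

C ≈ 2.57 nF

A = π(15.1 cm)² = 7.16×10⁻² m².
Stacked slabs ⇒ two capacitors in series, each with the full plate area.
C₁ = κ₁ε₀A/d₁ = 27.4 × 8.85×10⁻¹² × 7.16×10⁻² / 1.81×10⁻⁴ = 9.59×10⁻⁸ F.
C₂ = κ₂ε₀A/d₂ = 1.80 × 8.85×10⁻¹² × 7.16×10⁻² / 4.33×10⁻⁴ = 2.64×10⁻⁹ F.
C = (1/C₁ + 1/C₂)⁻¹ = 2.57×10⁻⁹ F.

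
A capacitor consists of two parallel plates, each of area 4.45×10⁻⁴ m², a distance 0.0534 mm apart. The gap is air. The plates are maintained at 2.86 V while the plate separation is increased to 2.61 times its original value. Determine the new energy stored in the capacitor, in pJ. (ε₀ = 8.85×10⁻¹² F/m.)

116 pJ

Initially C₁ = ε₀A/d = 8.85×10⁻¹² × 4.45×10⁻⁴ / 5.34×10⁻⁵ = 7.37×10⁻¹¹ F.
U₁ = 3.02×10⁻¹⁰ J.
Battery connected ⇒ V is held fixed. C₂ = 0.383 C₁ and U = ½CV², so U₂/U₁ = C₂/C₁ = 0.383.
U₂ = 0.383 × 3.02×10⁻¹⁰ = 1.16×10⁻¹⁰ J.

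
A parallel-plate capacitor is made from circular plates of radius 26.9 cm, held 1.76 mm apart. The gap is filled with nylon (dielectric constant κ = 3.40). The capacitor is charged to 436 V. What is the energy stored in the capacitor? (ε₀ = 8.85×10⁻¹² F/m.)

A = π(26.9 cm)² = 0.227 m².
C = κε₀A/d = 3.40 × 8.85×10⁻¹² × 0.227 / 1.76×10⁻³ = 3.89×10⁻⁹ F.
U = ½CV² = ½ × 3.89×10⁻⁹ × (436)² = 3.69×10⁻⁴ J.

369 μJ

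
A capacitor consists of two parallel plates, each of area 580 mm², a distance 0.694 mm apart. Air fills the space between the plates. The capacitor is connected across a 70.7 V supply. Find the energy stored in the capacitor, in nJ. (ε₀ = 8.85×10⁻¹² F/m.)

18.5 nJ

A = 580 mm² = 5.80×10⁻⁴ m².
C = ε₀A/d = 8.85×10⁻¹² × 5.80×10⁻⁴ / 6.94×10⁻⁴ = 7.40×10⁻¹² F.
U = ½CV² = ½ × 7.40×10⁻¹² × (70.7)² = 1.85×10⁻⁸ J.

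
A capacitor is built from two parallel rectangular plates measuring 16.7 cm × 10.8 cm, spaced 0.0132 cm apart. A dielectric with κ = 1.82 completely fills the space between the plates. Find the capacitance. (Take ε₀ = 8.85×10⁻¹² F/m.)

C ≈ 2.20 nF

A = 16.7 × 10.8 cm² = 1.80×10⁻² m².
C = κε₀A/d = 1.82 × 8.85×10⁻¹² × 1.80×10⁻² / 1.32×10⁻⁴ = 2.20×10⁻⁹ F.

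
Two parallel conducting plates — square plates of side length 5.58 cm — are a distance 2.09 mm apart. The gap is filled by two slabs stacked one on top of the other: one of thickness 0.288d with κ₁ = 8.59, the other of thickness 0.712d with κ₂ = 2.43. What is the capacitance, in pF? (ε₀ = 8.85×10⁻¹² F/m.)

A = (5.58 cm)² = 3.11×10⁻³ m².
Stacked slabs ⇒ two capacitors in series, each with the full plate area.
C₁ = κ₁ε₀A/d₁ = 8.59 × 8.85×10⁻¹² × 3.11×10⁻³ / 6.02×10⁻⁴ = 3.93×10⁻¹⁰ F.
C₂ = κ₂ε₀A/d₂ = 2.43 × 8.85×10⁻¹² × 3.11×10⁻³ / 1.49×10⁻³ = 4.50×10⁻¹¹ F.
C = (1/C₁ + 1/C₂)⁻¹ = 4.04×10⁻¹¹ F.

C ≈ 40.4 pF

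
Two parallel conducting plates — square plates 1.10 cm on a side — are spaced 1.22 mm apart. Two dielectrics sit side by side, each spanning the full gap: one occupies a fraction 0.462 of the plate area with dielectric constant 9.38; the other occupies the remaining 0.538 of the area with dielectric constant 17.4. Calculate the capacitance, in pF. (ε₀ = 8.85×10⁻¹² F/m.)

12.0 pF

A = (1.10 cm)² = 1.21×10⁻⁴ m².
Side-by-side slabs ⇒ two capacitors in parallel, each spanning the full gap.
C₁ = κ₁ε₀A₁/d = 9.38 × 8.85×10⁻¹² × 5.59×10⁻⁵ / 1.22×10⁻³ = 3.80×10⁻¹² F.
C₂ = κ₂ε₀A₂/d = 17.4 × 8.85×10⁻¹² × 6.51×10⁻⁵ / 1.22×10⁻³ = 8.22×10⁻¹² F.
C = C₁ + C₂ = 1.20×10⁻¹¹ F.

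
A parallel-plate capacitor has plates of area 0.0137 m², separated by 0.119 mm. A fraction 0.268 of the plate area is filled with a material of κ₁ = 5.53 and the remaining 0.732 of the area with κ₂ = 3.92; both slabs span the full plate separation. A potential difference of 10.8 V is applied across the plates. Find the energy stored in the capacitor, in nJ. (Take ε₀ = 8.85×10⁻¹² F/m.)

259 nJ

Side-by-side slabs ⇒ two capacitors in parallel, each spanning the full gap.
C₁ = κ₁ε₀A₁/d = 5.53 × 8.85×10⁻¹² × 3.67×10⁻³ / 1.19×10⁻⁴ = 1.51×10⁻⁹ F.
C₂ = κ₂ε₀A₂/d = 3.92 × 8.85×10⁻¹² × 1.00×10⁻² / 1.19×10⁻⁴ = 2.92×10⁻⁹ F.
C = C₁ + C₂ = 4.43×10⁻⁹ F.
U = ½CV² = ½ × 4.43×10⁻⁹ × (10.8)² = 2.59×10⁻⁷ J.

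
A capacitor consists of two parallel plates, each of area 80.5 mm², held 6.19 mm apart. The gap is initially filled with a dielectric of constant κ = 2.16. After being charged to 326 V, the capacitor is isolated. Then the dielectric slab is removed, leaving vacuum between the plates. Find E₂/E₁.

Isolated ⇒ Q is held fixed.
V₂ = Q/C₂ = V₁/0.463; E = V/d, so E₂/E₁ = (V₂/V₁)(d₁/d₂) = 2.16.

E₂/E₁ ≈ 2.16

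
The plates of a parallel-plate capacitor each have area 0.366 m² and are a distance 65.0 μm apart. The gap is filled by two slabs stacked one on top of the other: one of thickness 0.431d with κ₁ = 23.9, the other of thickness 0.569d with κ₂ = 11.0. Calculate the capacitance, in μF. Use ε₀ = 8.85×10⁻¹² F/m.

C ≈ 0.714 μF

Stacked slabs ⇒ two capacitors in series, each with the full plate area.
C₁ = κ₁ε₀A/d₁ = 23.9 × 8.85×10⁻¹² × 0.366 / 2.80×10⁻⁵ = 2.76×10⁻⁶ F.
C₂ = κ₂ε₀A/d₂ = 11.0 × 8.85×10⁻¹² × 0.366 / 3.70×10⁻⁵ = 9.63×10⁻⁷ F.
C = (1/C₁ + 1/C₂)⁻¹ = 7.14×10⁻⁷ F.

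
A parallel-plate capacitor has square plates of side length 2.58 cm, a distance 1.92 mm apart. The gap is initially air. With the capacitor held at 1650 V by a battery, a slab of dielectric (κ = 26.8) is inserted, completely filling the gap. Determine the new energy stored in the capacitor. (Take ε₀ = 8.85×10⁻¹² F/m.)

A = (2.58 cm)² = 6.66×10⁻⁴ m².
Initially C₁ = ε₀A/d = 8.85×10⁻¹² × 6.66×10⁻⁴ / 1.92×10⁻³ = 3.07×10⁻¹² F.
U₁ = 4.18×10⁻⁶ J.
Battery connected ⇒ V is held fixed. C₂ = 26.8 C₁ and U = ½CV², so U₂/U₁ = C₂/C₁ = 26.8.
U₂ = 26.8 × 4.18×10⁻⁶ = 1.12×10⁻⁴ J.

112 μJ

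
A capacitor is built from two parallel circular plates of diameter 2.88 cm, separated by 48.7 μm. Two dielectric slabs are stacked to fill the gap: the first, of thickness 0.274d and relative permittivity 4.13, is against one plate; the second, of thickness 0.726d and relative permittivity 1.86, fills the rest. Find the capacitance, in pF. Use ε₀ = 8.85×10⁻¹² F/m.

A = π(2.88/2 cm)² = 6.51×10⁻⁴ m².
Stacked slabs ⇒ two capacitors in series, each with the full plate area.
C₁ = κ₁ε₀A/d₁ = 4.13 × 8.85×10⁻¹² × 6.51×10⁻⁴ / 1.33×10⁻⁵ = 1.78×10⁻⁹ F.
C₂ = κ₂ε₀A/d₂ = 1.86 × 8.85×10⁻¹² × 6.51×10⁻⁴ / 3.54×10⁻⁵ = 3.03×10⁻¹⁰ F.
C = (1/C₁ + 1/C₂)⁻¹ = 2.59×10⁻¹⁰ F.

259 pF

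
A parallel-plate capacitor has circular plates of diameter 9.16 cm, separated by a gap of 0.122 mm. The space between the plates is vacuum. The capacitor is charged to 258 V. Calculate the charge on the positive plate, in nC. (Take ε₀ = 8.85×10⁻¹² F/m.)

A = π(9.16/2 cm)² = 6.59×10⁻³ m².
C = ε₀A/d = 8.85×10⁻¹² × 6.59×10⁻³ / 1.22×10⁻⁴ = 4.78×10⁻¹⁰ F.
Q = CV = 4.78×10⁻¹⁰ × 258 = 1.23×10⁻⁷ C.

Q ≈ 123 nC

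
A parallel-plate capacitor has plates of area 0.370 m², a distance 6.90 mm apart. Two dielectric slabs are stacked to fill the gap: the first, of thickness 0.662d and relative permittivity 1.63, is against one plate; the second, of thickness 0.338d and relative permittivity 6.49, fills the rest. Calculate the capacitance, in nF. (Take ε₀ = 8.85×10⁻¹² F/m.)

C ≈ 1.04 nF

Stacked slabs ⇒ two capacitors in series, each with the full plate area.
C₁ = κ₁ε₀A/d₁ = 1.63 × 8.85×10⁻¹² × 0.370 / 4.57×10⁻³ = 1.17×10⁻⁹ F.
C₂ = κ₂ε₀A/d₂ = 6.49 × 8.85×10⁻¹² × 0.370 / 2.33×10⁻³ = 9.11×10⁻⁹ F.
C = (1/C₁ + 1/C₂)⁻¹ = 1.04×10⁻⁹ F.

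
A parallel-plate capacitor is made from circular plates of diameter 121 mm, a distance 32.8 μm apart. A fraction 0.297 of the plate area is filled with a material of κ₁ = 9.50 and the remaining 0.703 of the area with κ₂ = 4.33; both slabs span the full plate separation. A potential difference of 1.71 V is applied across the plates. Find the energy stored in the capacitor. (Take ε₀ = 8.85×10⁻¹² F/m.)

U ≈ 26.6 nJ

A = π(121/2 mm)² = 1.15×10⁻² m².
Side-by-side slabs ⇒ two capacitors in parallel, each spanning the full gap.
C₁ = κ₁ε₀A₁/d = 9.50 × 8.85×10⁻¹² × 3.42×10⁻³ / 3.28×10⁻⁵ = 8.75×10⁻⁹ F.
C₂ = κ₂ε₀A₂/d = 4.33 × 8.85×10⁻¹² × 8.08×10⁻³ / 3.28×10⁻⁵ = 9.44×10⁻⁹ F.
C = C₁ + C₂ = 1.82×10⁻⁸ F.
U = ½CV² = ½ × 1.82×10⁻⁸ × (1.71)² = 2.66×10⁻⁸ J.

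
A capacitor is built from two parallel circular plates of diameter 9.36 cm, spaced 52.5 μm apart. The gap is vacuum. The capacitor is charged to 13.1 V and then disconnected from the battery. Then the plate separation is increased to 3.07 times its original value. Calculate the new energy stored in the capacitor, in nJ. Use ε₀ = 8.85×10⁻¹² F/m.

A = π(9.36/2 cm)² = 6.88×10⁻³ m².
Initially C₁ = ε₀A/d = 8.85×10⁻¹² × 6.88×10⁻³ / 5.25×10⁻⁵ = 1.16×10⁻⁹ F.
U₁ = 9.95×10⁻⁸ J.
Isolated ⇒ Q is held fixed. C₂ = 0.326 C₁ and U = Q²/(2C), so U₂/U₁ = C₁/C₂ = 3.07.
U₂ = 3.07 × 9.95×10⁻⁸ = 3.06×10⁻⁷ J.

306 nJ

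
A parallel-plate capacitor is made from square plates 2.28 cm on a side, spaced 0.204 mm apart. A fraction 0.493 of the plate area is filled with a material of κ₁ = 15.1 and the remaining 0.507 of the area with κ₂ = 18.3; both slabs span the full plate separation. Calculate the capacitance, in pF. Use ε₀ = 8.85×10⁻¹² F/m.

377 pF

A = (2.28 cm)² = 5.20×10⁻⁴ m².
Side-by-side slabs ⇒ two capacitors in parallel, each spanning the full gap.
C₁ = κ₁ε₀A₁/d = 15.1 × 8.85×10⁻¹² × 2.56×10⁻⁴ / 2.04×10⁻⁴ = 1.68×10⁻¹⁰ F.
C₂ = κ₂ε₀A₂/d = 18.3 × 8.85×10⁻¹² × 2.64×10⁻⁴ / 2.04×10⁻⁴ = 2.09×10⁻¹⁰ F.
C = C₁ + C₂ = 3.77×10⁻¹⁰ F.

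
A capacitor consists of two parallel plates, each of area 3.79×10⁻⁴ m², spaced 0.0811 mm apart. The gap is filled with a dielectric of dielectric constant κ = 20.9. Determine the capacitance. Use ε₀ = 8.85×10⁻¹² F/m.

C = κε₀A/d = 20.9 × 8.85×10⁻¹² × 3.79×10⁻⁴ / 8.11×10⁻⁵ = 8.64×10⁻¹⁰ F.

C ≈ 0.864 nF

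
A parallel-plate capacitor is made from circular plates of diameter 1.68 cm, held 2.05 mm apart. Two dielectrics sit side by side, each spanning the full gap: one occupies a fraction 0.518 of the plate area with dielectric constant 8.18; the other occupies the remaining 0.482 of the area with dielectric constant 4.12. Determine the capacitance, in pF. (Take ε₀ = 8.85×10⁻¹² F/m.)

5.96 pF

A = π(1.68/2 cm)² = 2.22×10⁻⁴ m².
Side-by-side slabs ⇒ two capacitors in parallel, each spanning the full gap.
C₁ = κ₁ε₀A₁/d = 8.18 × 8.85×10⁻¹² × 1.15×10⁻⁴ / 2.05×10⁻³ = 4.05×10⁻¹² F.
C₂ = κ₂ε₀A₂/d = 4.12 × 8.85×10⁻¹² × 1.07×10⁻⁴ / 2.05×10⁻³ = 1.90×10⁻¹² F.
C = C₁ + C₂ = 5.96×10⁻¹² F.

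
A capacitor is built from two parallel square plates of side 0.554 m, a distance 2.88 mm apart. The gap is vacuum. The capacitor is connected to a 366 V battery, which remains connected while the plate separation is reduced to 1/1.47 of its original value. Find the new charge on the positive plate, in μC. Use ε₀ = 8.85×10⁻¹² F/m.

A = (0.554 m)² = 0.307 m².
Initially C₁ = ε₀A/d = 8.85×10⁻¹² × 0.307 / 2.88×10⁻³ = 9.43×10⁻¹⁰ F.
Q₁ = 3.45×10⁻⁷ C.
Battery connected ⇒ V is held fixed. C₂ = 1.47 C₁ and Q = CV, so Q₂/Q₁ = C₂/C₁ = 1.47.
Q₂ = 1.47 × 3.45×10⁻⁷ = 5.07×10⁻⁷ C.

0.507 μC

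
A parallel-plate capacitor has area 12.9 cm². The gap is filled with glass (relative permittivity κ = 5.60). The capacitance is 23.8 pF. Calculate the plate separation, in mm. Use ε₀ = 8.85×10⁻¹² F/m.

2.69 mm

A = 12.9 cm² = 1.29×10⁻³ m².
d = κε₀A/C = 5.60 × 8.85×10⁻¹² × 1.29×10⁻³ / 2.38×10⁻¹¹ = 2.69×10⁻³ m.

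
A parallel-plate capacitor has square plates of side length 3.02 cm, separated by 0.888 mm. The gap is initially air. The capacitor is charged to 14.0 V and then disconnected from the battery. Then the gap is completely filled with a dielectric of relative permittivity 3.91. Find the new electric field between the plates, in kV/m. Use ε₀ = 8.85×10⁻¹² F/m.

4.03 kV/m

A = (3.02 cm)² = 9.12×10⁻⁴ m².
Initially C₁ = ε₀A/d = 8.85×10⁻¹² × 9.12×10⁻⁴ / 8.88×10⁻⁴ = 9.09×10⁻¹² F.
E₁ = 1.58×10⁴ V/m.
Isolated ⇒ Q is held fixed. V₂ = Q/C₂ = V₁/3.91; E = V/d, so E₂/E₁ = (V₂/V₁)(d₁/d₂) = 0.256.
E₂ = 0.256 × 1.58×10⁴ = 4.03×10³ V/m.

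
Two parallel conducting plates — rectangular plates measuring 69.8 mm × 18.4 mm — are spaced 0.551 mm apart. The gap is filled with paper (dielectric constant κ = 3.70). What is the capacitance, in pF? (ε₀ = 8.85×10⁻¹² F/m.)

A = 69.8 × 18.4 mm² = 1.28×10⁻³ m².
C = κε₀A/d = 3.70 × 8.85×10⁻¹² × 1.28×10⁻³ / 5.51×10⁻⁴ = 7.63×10⁻¹¹ F.

C ≈ 76.3 pF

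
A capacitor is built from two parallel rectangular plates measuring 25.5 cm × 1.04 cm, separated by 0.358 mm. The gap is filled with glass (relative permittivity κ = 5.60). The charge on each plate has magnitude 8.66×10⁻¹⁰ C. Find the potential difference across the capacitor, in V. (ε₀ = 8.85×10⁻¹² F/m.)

A = 25.5 × 1.04 cm² = 2.65×10⁻³ m².
C = κε₀A/d = 5.60 × 8.85×10⁻¹² × 2.65×10⁻³ / 3.58×10⁻⁴ = 3.67×10⁻¹⁰ F.
V = Q/C = 8.66×10⁻¹⁰ / 3.67×10⁻¹⁰ = 2.36 V.

2.36 V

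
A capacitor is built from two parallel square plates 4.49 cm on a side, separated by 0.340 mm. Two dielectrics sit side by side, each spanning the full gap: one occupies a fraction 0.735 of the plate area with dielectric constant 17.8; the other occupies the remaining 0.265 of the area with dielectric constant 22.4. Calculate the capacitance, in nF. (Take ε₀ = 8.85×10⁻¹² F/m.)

C ≈ 0.998 nF

A = (4.49 cm)² = 2.02×10⁻³ m².
Side-by-side slabs ⇒ two capacitors in parallel, each spanning the full gap.
C₁ = κ₁ε₀A₁/d = 17.8 × 8.85×10⁻¹² × 1.48×10⁻³ / 3.40×10⁻⁴ = 6.87×10⁻¹⁰ F.
C₂ = κ₂ε₀A₂/d = 22.4 × 8.85×10⁻¹² × 5.34×10⁻⁴ / 3.40×10⁻⁴ = 3.11×10⁻¹⁰ F.
C = C₁ + C₂ = 9.98×10⁻¹⁰ F.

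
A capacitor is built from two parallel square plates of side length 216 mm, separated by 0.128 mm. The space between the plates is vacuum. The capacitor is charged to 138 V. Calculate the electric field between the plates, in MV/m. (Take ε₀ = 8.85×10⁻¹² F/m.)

E = V/d = 138 / 1.28×10⁻⁴ = 1.08×10⁶ V/m.

1.08 MV/m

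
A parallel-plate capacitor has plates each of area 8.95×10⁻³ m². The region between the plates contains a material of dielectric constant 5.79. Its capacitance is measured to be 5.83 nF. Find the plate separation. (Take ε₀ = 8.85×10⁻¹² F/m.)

d = κε₀A/C = 5.79 × 8.85×10⁻¹² × 8.95×10⁻³ / 5.83×10⁻⁹ = 7.87×10⁻⁵ m.

78.7 μm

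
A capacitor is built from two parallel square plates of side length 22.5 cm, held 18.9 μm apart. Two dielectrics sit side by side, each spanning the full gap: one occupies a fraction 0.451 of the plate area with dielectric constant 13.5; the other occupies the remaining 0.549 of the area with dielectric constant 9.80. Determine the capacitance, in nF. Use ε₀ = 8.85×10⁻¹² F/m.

A = (22.5 cm)² = 5.06×10⁻² m².
Side-by-side slabs ⇒ two capacitors in parallel, each spanning the full gap.
C₁ = κ₁ε₀A₁/d = 13.5 × 8.85×10⁻¹² × 2.28×10⁻² / 1.89×10⁻⁵ = 1.44×10⁻⁷ F.
C₂ = κ₂ε₀A₂/d = 9.80 × 8.85×10⁻¹² × 2.78×10⁻² / 1.89×10⁻⁵ = 1.28×10⁻⁷ F.
C = C₁ + C₂ = 2.72×10⁻⁷ F.

C ≈ 272 nF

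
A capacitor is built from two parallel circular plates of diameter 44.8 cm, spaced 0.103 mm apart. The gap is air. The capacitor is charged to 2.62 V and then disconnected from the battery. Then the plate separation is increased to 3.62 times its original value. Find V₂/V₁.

Isolated ⇒ Q is held fixed.
C₂ = 0.276 C₁ and V = Q/C, so V₂/V₁ = C₁/C₂ = 3.62.

3.62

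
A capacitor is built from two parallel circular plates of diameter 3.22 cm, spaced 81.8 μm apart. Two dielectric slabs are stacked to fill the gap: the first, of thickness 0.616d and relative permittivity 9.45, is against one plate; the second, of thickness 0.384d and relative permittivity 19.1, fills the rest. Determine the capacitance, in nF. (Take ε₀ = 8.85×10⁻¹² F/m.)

A = π(3.22/2 cm)² = 8.14×10⁻⁴ m².
Stacked slabs ⇒ two capacitors in series, each with the full plate area.
C₁ = κ₁ε₀A/d₁ = 9.45 × 8.85×10⁻¹² × 8.14×10⁻⁴ / 5.04×10⁻⁵ = 1.35×10⁻⁹ F.
C₂ = κ₂ε₀A/d₂ = 19.1 × 8.85×10⁻¹² × 8.14×10⁻⁴ / 3.14×10⁻⁵ = 4.38×10⁻⁹ F.
C = (1/C₁ + 1/C₂)⁻¹ = 1.03×10⁻⁹ F.

1.03 nF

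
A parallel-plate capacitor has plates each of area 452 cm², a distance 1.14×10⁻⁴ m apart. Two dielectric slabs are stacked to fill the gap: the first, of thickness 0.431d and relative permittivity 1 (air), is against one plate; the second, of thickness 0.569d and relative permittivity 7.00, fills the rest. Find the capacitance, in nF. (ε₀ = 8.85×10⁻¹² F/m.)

A = 452 cm² = 4.52×10⁻² m².
Stacked slabs ⇒ two capacitors in series, each with the full plate area.
C₁ = κ₁ε₀A/d₁ = 1.00 × 8.85×10⁻¹² × 4.52×10⁻² / 4.91×10⁻⁵ = 8.14×10⁻⁹ F.
C₂ = κ₂ε₀A/d₂ = 7.00 × 8.85×10⁻¹² × 4.52×10⁻² / 6.49×10⁻⁵ = 4.32×10⁻⁸ F.
C = (1/C₁ + 1/C₂)⁻¹ = 6.85×10⁻⁹ F.

6.85 nF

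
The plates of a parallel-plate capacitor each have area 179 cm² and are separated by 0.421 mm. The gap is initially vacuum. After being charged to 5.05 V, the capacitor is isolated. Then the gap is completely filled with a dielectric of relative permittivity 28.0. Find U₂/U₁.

0.0357

Isolated ⇒ Q is held fixed.
C₂ = 28.0 C₁ and U = Q²/(2C), so U₂/U₁ = C₁/C₂ = 0.0357.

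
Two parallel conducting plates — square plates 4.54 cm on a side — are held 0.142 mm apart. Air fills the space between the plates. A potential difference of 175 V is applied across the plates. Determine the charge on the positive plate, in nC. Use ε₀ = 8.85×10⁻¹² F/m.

A = (4.54 cm)² = 2.06×10⁻³ m².
C = ε₀A/d = 8.85×10⁻¹² × 2.06×10⁻³ / 1.42×10⁻⁴ = 1.28×10⁻¹⁰ F.
Q = CV = 1.28×10⁻¹⁰ × 175 = 2.25×10⁻⁸ C.

Q ≈ 22.5 nC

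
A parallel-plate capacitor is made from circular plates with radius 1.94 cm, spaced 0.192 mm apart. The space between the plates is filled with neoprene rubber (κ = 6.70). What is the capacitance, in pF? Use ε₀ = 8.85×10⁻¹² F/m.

C ≈ 365 pF

A = π(1.94 cm)² = 1.18×10⁻³ m².
C = κε₀A/d = 6.70 × 8.85×10⁻¹² × 1.18×10⁻³ / 1.92×10⁻⁴ = 3.65×10⁻¹⁰ F.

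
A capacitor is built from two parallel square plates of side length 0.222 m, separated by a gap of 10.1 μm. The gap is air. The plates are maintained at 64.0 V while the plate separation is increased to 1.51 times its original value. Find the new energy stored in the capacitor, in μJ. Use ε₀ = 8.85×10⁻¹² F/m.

U ≈ 58.6 μJ

A = (0.222 m)² = 4.93×10⁻² m².
Initially C₁ = ε₀A/d = 8.85×10⁻¹² × 4.93×10⁻² / 1.01×10⁻⁵ = 4.32×10⁻⁸ F.
U₁ = 8.84×10⁻⁵ J.
Battery connected ⇒ V is held fixed. C₂ = 0.662 C₁ and U = ½CV², so U₂/U₁ = C₂/C₁ = 0.662.
U₂ = 0.662 × 8.84×10⁻⁵ = 5.86×10⁻⁵ J.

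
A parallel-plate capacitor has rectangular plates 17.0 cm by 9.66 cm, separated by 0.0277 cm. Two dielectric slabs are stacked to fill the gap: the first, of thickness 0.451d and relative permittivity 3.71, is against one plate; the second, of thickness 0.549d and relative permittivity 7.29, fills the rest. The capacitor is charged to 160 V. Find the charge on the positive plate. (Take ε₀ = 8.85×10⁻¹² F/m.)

Q ≈ 426 nC

A = 17.0 × 9.66 cm² = 1.64×10⁻² m².
Stacked slabs ⇒ two capacitors in series, each with the full plate area.
C₁ = κ₁ε₀A/d₁ = 3.71 × 8.85×10⁻¹² × 1.64×10⁻² / 1.25×10⁻⁴ = 4.32×10⁻⁹ F.
C₂ = κ₂ε₀A/d₂ = 7.29 × 8.85×10⁻¹² × 1.64×10⁻² / 1.52×10⁻⁴ = 6.97×10⁻⁹ F.
C = (1/C₁ + 1/C₂)⁻¹ = 2.67×10⁻⁹ F.
Q = CV = 2.67×10⁻⁹ × 160 = 4.26×10⁻⁷ C.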